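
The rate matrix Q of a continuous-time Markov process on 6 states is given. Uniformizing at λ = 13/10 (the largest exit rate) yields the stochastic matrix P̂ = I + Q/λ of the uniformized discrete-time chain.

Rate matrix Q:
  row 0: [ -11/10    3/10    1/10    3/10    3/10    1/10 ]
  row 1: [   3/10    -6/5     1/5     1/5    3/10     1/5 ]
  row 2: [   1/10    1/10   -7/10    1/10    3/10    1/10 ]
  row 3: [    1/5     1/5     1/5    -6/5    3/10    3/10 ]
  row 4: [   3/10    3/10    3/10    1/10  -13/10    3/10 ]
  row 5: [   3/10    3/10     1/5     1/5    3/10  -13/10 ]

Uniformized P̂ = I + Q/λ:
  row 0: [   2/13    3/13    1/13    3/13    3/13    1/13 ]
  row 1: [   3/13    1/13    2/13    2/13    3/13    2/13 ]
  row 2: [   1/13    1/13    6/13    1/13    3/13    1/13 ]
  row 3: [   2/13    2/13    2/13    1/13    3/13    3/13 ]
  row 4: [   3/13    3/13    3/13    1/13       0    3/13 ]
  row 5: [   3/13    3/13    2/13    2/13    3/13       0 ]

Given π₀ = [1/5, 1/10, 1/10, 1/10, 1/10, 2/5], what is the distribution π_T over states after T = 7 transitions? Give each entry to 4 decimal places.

π = [0.1733, 0.1618, 0.2237, 0.1259, 0.1875, 0.1278]

t=0: π = [0.2000, 0.1000, 0.1000, 0.1000, 0.1000, 0.4000]
t=1: π = [0.1923, 0.1923, 0.1769, 0.1462, 0.2077, 0.0846]
t=2: π = [0.1775, 0.1627, 0.2095, 0.1278, 0.1828, 0.1396]
t=3: π = [0.1751, 0.1637, 0.2187, 0.1275, 0.1886, 0.1265]
t=4: π = [0.1738, 0.1621, 0.2222, 0.1262, 0.1873, 0.1284]
t=5: π = [0.1735, 0.1619, 0.2232, 0.1260, 0.1876, 0.1277]
t=6: π = [0.1734, 0.1618, 0.2236, 0.1259, 0.1875, 0.1278]
t=7: π = [0.1733, 0.1618, 0.2237, 0.1259, 0.1875, 0.1278]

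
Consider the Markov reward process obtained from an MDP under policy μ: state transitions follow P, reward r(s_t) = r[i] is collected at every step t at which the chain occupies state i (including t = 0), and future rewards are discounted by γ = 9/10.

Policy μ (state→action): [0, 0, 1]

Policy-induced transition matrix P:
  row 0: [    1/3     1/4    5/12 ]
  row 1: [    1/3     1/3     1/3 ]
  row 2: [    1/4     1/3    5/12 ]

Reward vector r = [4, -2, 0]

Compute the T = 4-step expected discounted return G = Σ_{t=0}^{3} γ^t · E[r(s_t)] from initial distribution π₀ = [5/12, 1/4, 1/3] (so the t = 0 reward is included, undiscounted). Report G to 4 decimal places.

t=0: π = [0.4167, 0.2500, 0.3333], E[r] = 1.1667, γ^t·E[r] = 1.166667, running G = 1.166667
t=1: π = [0.3056, 0.2986, 0.3958], E[r] = 0.6250, γ^t·E[r] = 0.562500, running G = 1.729167
t=2: π = [0.3003, 0.3079, 0.3918], E[r] = 0.5856, γ^t·E[r] = 0.474375, running G = 2.203542
t=3: π = [0.3007, 0.3083, 0.3910], E[r] = 0.5861, γ^t·E[r] = 0.427289, running G = 2.630831

G = 2.6308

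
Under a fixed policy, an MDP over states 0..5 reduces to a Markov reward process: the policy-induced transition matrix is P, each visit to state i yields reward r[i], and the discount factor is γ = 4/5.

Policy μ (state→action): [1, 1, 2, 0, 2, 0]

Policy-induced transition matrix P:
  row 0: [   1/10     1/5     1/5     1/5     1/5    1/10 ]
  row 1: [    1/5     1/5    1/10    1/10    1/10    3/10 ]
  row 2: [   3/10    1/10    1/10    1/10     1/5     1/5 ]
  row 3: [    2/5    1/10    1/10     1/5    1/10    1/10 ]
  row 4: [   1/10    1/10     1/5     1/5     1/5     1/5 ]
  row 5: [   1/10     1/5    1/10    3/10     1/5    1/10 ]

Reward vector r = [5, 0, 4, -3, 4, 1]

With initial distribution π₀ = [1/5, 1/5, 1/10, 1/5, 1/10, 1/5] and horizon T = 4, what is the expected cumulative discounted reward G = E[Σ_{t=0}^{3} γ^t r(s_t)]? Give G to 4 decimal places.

G = 4.8735

t=0: π = [0.2000, 0.2000, 0.1000, 0.2000, 0.1000, 0.2000], E[r] = 1.4000, γ^t·E[r] = 1.400000, running G = 1.400000
t=1: π = [0.2000, 0.1600, 0.1300, 0.1900, 0.1600, 0.1600], E[r] = 1.7500, γ^t·E[r] = 1.400000, running G = 2.800000
t=2: π = [0.1990, 0.1520, 0.1360, 0.1870, 0.1650, 0.1610], E[r] = 1.7990, γ^t·E[r] = 1.151360, running G = 3.951360
t=3: π = [0.1985, 0.1512, 0.1364, 0.1873, 0.1661, 0.1605], E[r] = 1.8011, γ^t·E[r] = 0.922163, running G = 4.873523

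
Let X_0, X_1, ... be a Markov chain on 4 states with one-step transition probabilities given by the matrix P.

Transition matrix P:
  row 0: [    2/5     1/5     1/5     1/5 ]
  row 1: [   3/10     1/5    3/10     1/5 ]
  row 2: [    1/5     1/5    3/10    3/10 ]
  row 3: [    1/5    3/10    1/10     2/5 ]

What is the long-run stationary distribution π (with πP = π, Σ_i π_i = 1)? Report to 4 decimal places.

Balance equations π_j = Σ_i π_i·P[i][j]:
  π_0 = 2/5·π_0 + 3/10·π_1 + 1/5·π_2 + 1/5·π_3
  π_1 = 1/5·π_0 + 1/5·π_1 + 1/5·π_2 + 3/10·π_3
  π_2 = 1/5·π_0 + 3/10·π_1 + 3/10·π_2 + 1/10·π_3
  normalize: π_0 + π_1 + π_2 + π_3 = 1
Solving the linear system gives exactly π = [203/729, 166/729, 158/729, 202/729].

π = [0.2785, 0.2277, 0.2167, 0.2771]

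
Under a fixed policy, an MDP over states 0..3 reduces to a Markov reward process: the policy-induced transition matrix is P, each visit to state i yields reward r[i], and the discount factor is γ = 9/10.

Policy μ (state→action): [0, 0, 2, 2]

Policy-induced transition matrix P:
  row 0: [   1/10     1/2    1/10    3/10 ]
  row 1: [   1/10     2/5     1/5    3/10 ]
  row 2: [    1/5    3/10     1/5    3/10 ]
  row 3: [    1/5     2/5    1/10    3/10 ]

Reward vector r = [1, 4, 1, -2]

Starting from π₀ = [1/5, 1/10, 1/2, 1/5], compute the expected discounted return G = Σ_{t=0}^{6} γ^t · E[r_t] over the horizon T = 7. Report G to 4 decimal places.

G = 6.0967

t=0: π = [0.2000, 0.1000, 0.5000, 0.2000], E[r] = 0.7000, γ^t·E[r] = 0.700000, running G = 0.700000
t=1: π = [0.1700, 0.3700, 0.1600, 0.3000], E[r] = 1.2100, γ^t·E[r] = 1.089000, running G = 1.789000
t=2: π = [0.1460, 0.4010, 0.1530, 0.3000], E[r] = 1.3030, γ^t·E[r] = 1.055430, running G = 2.844430
t=3: π = [0.1453, 0.3993, 0.1554, 0.3000], E[r] = 1.2979, γ^t·E[r] = 0.946169, running G = 3.790599
t=4: π = [0.1455, 0.3990, 0.1555, 0.3000], E[r] = 1.2970, γ^t·E[r] = 0.850942, running G = 4.641541
t=5: π = [0.1455, 0.3990, 0.1554, 0.3000], E[r] = 1.2970, γ^t·E[r] = 0.765878, running G = 5.407419
t=6: π = [0.1455, 0.3990, 0.1554, 0.3000], E[r] = 1.2970, γ^t·E[r] = 0.689295, running G = 6.096714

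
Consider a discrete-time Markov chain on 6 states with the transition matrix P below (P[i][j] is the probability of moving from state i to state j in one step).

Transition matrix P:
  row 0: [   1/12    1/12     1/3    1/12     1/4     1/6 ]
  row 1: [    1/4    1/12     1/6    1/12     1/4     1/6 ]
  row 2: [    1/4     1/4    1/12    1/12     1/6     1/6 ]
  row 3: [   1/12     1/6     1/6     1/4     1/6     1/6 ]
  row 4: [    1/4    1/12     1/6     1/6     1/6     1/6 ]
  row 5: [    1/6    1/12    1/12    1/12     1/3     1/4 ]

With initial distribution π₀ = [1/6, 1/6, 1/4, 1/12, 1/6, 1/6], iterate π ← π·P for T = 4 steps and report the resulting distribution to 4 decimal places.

t=0: π = [0.1667, 0.1667, 0.2500, 0.0833, 0.1667, 0.1667]
t=1: π = [0.1944, 0.1319, 0.1597, 0.1111, 0.2222, 0.1806]
t=2: π = [0.1840, 0.1192, 0.1707, 0.1204, 0.2240, 0.1817]
t=3: π = [0.1841, 0.1218, 0.1680, 0.1221, 0.2222, 0.1818]
t=4: π = [0.1838, 0.1215, 0.1682, 0.1222, 0.2225, 0.1818]

π = [0.1838, 0.1215, 0.1682, 0.1222, 0.2225, 0.1818]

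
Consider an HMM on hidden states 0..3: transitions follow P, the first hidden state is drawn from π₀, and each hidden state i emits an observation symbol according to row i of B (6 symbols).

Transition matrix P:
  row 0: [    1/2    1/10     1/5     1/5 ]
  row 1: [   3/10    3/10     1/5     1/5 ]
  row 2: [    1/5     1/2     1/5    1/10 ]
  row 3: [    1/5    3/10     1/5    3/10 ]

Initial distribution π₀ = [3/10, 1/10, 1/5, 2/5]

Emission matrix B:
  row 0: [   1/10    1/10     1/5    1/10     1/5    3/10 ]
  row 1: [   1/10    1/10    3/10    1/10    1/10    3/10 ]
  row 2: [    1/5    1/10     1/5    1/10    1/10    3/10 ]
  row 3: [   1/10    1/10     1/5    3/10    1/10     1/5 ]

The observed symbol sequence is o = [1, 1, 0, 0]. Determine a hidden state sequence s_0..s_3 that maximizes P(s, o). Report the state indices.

t=0: δ = [3.000e-02, 1.000e-02, 2.000e-02, 4.000e-02]  (obs o_0=1)
t=1: δ = [1.500e-03, 1.200e-03, 8.000e-04, 1.200e-03]  ψ = [0, 3, 3, 3]  (obs o_1=1)
t=2: δ = [7.500e-05, 4.000e-05, 6.000e-05, 3.600e-05]  ψ = [0, 2, 0, 3]  (obs o_2=0)
t=3: δ = [3.750e-06, 3.000e-06, 3.000e-06, 1.500e-06]  ψ = [0, 2, 0, 0]  (obs o_3=0)
backtrack: best end state = 0; path = [0, 0, 0, 0]

path = [0, 0, 0, 0]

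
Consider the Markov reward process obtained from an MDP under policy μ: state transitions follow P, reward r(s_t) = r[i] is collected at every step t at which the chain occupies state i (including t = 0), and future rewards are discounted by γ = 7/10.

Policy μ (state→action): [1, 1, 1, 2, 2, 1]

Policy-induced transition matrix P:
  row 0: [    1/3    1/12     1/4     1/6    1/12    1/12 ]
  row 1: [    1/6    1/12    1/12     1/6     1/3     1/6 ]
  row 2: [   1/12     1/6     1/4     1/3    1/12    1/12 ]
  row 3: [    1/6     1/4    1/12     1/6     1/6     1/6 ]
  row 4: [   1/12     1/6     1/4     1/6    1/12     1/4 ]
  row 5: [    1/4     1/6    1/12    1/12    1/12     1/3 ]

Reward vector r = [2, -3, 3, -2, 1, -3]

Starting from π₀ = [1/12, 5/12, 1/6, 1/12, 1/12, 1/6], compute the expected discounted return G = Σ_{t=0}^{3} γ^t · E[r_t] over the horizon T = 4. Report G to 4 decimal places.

G = -1.7111

t=0: π = [0.0833, 0.4167, 0.1667, 0.0833, 0.0833, 0.1667], E[r] = -1.1667, γ^t·E[r] = -1.166667, running G = -1.166667
t=1: π = [0.1736, 0.1319, 0.1389, 0.1806, 0.1944, 0.1806], E[r] = -0.3403, γ^t·E[r] = -0.238194, running G = -1.404861
t=2: π = [0.1829, 0.1563, 0.1678, 0.1748, 0.1314, 0.1869], E[r] = -0.3785, γ^t·E[r] = -0.185451, running G = -1.590313
t=3: π = [0.1878, 0.1530, 0.1637, 0.1791, 0.1370, 0.1795], E[r] = -0.3521, γ^t·E[r] = -0.120768, running G = -1.711080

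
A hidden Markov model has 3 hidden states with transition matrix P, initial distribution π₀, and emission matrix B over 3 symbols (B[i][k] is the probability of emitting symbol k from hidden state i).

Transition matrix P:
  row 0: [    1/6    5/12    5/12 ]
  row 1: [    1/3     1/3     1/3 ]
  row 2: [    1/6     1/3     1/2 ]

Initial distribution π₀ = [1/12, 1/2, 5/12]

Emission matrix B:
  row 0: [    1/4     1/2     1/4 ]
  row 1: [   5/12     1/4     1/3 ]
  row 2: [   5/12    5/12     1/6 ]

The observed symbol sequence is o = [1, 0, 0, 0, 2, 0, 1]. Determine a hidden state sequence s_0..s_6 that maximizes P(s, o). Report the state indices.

path = [2, 2, 2, 2, 2, 2, 2]

t=0: δ = [4.167e-02, 1.250e-01, 1.736e-01]  (obs o_0=1)
t=1: δ = [1.042e-02, 2.411e-02, 3.617e-02]  ψ = [1, 2, 2]  (obs o_1=0)
t=2: δ = [2.009e-03, 5.023e-03, 7.535e-03]  ψ = [1, 2, 2]  (obs o_2=0)
t=3: δ = [4.186e-04, 1.047e-03, 1.570e-03]  ψ = [1, 2, 2]  (obs o_3=0)
t=4: δ = [8.721e-05, 1.744e-04, 1.308e-04]  ψ = [1, 2, 2]  (obs o_4=2)
t=5: δ = [1.454e-05, 2.423e-05, 2.725e-05]  ψ = [1, 1, 2]  (obs o_5=0)
t=6: δ = [4.038e-06, 2.271e-06, 5.678e-06]  ψ = [1, 2, 2]  (obs o_6=1)
backtrack: best end state = 2; path = [2, 2, 2, 2, 2, 2, 2]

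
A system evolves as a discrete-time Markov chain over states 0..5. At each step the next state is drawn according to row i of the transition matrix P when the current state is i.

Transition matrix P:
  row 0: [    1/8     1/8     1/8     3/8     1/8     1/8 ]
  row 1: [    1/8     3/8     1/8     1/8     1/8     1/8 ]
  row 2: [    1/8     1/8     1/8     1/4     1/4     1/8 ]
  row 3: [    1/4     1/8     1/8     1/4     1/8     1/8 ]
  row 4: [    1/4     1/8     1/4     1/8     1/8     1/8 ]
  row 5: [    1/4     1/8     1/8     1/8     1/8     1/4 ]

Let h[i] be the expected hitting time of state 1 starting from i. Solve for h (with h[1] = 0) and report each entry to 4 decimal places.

First-step conditioning: h[1] = 0; for i ≠ 1, h[i] = 1 + Σ_k P[i][k]·h[k].
  h[0] = 1 + 1/8·h[0] + 1/8·h[2] + 3/8·h[3] + 1/8·h[4] + 1/8·h[5]
  h[2] = 1 + 1/8·h[0] + 1/8·h[2] + 1/4·h[3] + 1/4·h[4] + 1/8·h[5]
  h[3] = 1 + 1/4·h[0] + 1/8·h[2] + 1/4·h[3] + 1/8·h[4] + 1/8·h[5]
  h[4] = 1 + 1/4·h[0] + 1/4·h[2] + 1/8·h[3] + 1/8·h[4] + 1/8·h[5]
  h[5] = 1 + 1/4·h[0] + 1/8·h[2] + 1/8·h[3] + 1/8·h[4] + 1/4·h[5]
Solving the 5×5 linear system over states ≠ 1 gives exactly h = [8, 0, 8, 8, 8, 8] (h[1] = 0 is the target).

h = [8.0000, 0.0000, 8.0000, 8.0000, 8.0000, 8.0000]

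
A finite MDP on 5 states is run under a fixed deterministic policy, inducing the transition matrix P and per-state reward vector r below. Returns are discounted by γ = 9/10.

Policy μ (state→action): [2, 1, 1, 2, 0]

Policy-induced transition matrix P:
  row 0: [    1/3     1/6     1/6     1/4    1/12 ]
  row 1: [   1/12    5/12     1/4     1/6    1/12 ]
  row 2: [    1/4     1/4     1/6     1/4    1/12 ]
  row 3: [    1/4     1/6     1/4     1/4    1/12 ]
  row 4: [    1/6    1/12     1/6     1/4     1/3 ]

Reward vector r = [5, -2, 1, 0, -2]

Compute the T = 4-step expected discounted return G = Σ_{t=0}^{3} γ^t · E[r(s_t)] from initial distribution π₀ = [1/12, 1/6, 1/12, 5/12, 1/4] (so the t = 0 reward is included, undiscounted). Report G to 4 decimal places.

G = 1.1582

t=0: π = [0.0833, 0.1667, 0.0833, 0.4167, 0.2500], E[r] = -0.3333, γ^t·E[r] = -0.333333, running G = -0.333333
t=1: π = [0.2083, 0.1944, 0.2153, 0.2361, 0.1458], E[r] = 0.5764, γ^t·E[r] = 0.518750, running G = 0.185417
t=2: π = [0.2228, 0.2211, 0.2025, 0.2338, 0.1198], E[r] = 0.6348, γ^t·E[r] = 0.514219, running G = 0.699635
t=3: π = [0.2217, 0.2288, 0.2046, 0.2316, 0.1133], E[r] = 0.6291, γ^t·E[r] = 0.458578, running G = 1.158214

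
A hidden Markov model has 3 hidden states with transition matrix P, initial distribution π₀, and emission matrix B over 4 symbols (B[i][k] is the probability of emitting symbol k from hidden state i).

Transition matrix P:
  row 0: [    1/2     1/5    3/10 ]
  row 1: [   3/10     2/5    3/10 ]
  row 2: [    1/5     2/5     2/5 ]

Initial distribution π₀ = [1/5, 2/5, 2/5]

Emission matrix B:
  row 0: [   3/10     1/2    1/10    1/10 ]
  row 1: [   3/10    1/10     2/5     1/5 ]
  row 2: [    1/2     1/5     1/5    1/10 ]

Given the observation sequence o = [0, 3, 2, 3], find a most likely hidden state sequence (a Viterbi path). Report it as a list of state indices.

t=0: δ = [6.000e-02, 1.200e-01, 2.000e-01]  (obs o_0=0)
t=1: δ = [4.000e-03, 1.600e-02, 8.000e-03]  ψ = [2, 2, 2]  (obs o_1=3)
t=2: δ = [4.800e-04, 2.560e-03, 9.600e-04]  ψ = [1, 1, 1]  (obs o_2=2)
t=3: δ = [7.680e-05, 2.048e-04, 7.680e-05]  ψ = [1, 1, 1]  (obs o_3=3)
backtrack: best end state = 1; path = [2, 1, 1, 1]

path = [2, 1, 1, 1]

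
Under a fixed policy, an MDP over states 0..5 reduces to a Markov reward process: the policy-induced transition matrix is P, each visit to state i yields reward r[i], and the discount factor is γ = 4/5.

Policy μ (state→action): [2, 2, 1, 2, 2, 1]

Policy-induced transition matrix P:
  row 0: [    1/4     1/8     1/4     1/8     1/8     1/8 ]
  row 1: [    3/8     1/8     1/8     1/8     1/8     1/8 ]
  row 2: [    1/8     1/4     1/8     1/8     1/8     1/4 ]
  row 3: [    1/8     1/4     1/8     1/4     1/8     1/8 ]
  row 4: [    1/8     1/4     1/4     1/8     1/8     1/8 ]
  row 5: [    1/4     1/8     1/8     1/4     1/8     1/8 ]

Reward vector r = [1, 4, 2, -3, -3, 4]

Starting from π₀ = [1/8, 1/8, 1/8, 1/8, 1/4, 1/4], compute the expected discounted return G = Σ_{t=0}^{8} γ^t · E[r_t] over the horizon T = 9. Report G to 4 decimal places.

G = 4.0469

t=0: π = [0.1250, 0.1250, 0.1250, 0.1250, 0.2500, 0.2500], E[r] = 0.7500, γ^t·E[r] = 0.750000, running G = 0.750000
t=1: π = [0.2031, 0.1875, 0.1719, 0.1719, 0.1250, 0.1406], E[r] = 0.9688, γ^t·E[r] = 0.775000, running G = 1.525000
t=2: π = [0.2148, 0.1836, 0.1660, 0.1641, 0.1250, 0.1465], E[r] = 1.0000, γ^t·E[r] = 0.640000, running G = 2.165000
t=3: π = [0.2161, 0.1819, 0.1675, 0.1638, 0.1250, 0.1458], E[r] = 0.9951, γ^t·E[r] = 0.509500, running G = 2.674500
t=4: π = [0.2157, 0.1820, 0.1676, 0.1637, 0.1250, 0.1459], E[r] = 0.9968, γ^t·E[r] = 0.408275, running G = 3.082775
t=5: π = [0.2157, 0.1820, 0.1676, 0.1637, 0.1250, 0.1460], E[r] = 0.9968, γ^t·E[r] = 0.326618, running G = 3.409393
t=6: π = [0.2157, 0.1820, 0.1676, 0.1637, 0.1250, 0.1459], E[r] = 0.9967, γ^t·E[r] = 0.261283, running G = 3.670675
t=7: π = [0.2157, 0.1820, 0.1676, 0.1637, 0.1250, 0.1459], E[r] = 0.9967, γ^t·E[r] = 0.209027, running G = 3.879702
t=8: π = [0.2157, 0.1820, 0.1676, 0.1637, 0.1250, 0.1459], E[r] = 0.9967, γ^t·E[r] = 0.167222, running G = 4.046924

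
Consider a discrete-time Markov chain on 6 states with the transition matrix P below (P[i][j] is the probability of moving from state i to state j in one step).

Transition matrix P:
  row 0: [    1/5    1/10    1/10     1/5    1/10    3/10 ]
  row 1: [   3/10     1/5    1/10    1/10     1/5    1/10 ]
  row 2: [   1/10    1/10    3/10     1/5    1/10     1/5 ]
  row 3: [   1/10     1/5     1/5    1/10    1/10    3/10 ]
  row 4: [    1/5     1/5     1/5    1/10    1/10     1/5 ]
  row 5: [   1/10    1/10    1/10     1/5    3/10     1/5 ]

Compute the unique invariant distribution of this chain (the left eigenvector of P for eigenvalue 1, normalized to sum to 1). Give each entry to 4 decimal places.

Balance equations π_j = Σ_i π_i·P[i][j]:
  π_0 = 1/5·π_0 + 3/10·π_1 + 1/10·π_2 + 1/10·π_3 + 1/5·π_4 + 1/10·π_5
  π_1 = 1/10·π_0 + 1/5·π_1 + 1/10·π_2 + 1/5·π_3 + 1/5·π_4 + 1/10·π_5
  π_2 = 1/10·π_0 + 1/10·π_1 + 3/10·π_2 + 1/5·π_3 + 1/5·π_4 + 1/10·π_5
  π_3 = 1/5·π_0 + 1/10·π_1 + 1/5·π_2 + 1/10·π_3 + 1/10·π_4 + 1/5·π_5
  π_4 = 1/10·π_0 + 1/5·π_1 + 1/10·π_2 + 1/10·π_3 + 1/10·π_4 + 3/10·π_5
  normalize: π_0 + π_1 + π_2 + π_3 + π_4 + π_5 = 1
Solving the linear system gives exactly π = [479/2974, 1084/7435, 2439/14870, 2293/14870, 2349/14870, 1613/7435].

π = [0.1611, 0.1458, 0.1640, 0.1542, 0.1580, 0.2169]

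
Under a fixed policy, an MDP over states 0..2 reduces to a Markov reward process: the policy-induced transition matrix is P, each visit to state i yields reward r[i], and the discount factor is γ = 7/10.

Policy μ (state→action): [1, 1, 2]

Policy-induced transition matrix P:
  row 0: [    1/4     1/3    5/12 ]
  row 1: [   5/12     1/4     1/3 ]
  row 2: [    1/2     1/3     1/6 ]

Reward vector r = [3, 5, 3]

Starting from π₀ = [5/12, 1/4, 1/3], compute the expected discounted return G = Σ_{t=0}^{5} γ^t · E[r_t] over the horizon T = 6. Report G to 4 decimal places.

G = 10.5244

t=0: π = [0.4167, 0.2500, 0.3333], E[r] = 3.5000, γ^t·E[r] = 3.500000, running G = 3.500000
t=1: π = [0.3750, 0.3125, 0.3125], E[r] = 3.6250, γ^t·E[r] = 2.537500, running G = 6.037500
t=2: π = [0.3802, 0.3073, 0.3125], E[r] = 3.6146, γ^t·E[r] = 1.771146, running G = 7.808646
t=3: π = [0.3793, 0.3077, 0.3129], E[r] = 3.6155, γ^t·E[r] = 1.240100, running G = 9.048746
t=4: π = [0.3795, 0.3077, 0.3128], E[r] = 3.6154, γ^t·E[r] = 0.868053, running G = 9.916798
t=5: π = [0.3795, 0.3077, 0.3128], E[r] = 3.6154, γ^t·E[r] = 0.607638, running G = 10.524436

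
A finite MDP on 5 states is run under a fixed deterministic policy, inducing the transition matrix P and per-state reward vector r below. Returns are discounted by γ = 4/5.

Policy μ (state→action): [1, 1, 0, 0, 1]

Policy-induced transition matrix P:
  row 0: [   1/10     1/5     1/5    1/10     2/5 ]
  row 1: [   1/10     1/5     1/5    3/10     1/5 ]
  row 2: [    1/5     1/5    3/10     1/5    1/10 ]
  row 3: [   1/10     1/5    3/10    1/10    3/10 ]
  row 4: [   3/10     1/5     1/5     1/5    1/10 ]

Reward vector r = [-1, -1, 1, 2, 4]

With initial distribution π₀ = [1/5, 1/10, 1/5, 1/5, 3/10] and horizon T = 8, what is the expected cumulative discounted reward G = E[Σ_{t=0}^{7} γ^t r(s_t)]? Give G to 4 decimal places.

G = 4.8694

t=0: π = [0.2000, 0.1000, 0.2000, 0.2000, 0.3000], E[r] = 1.5000, γ^t·E[r] = 1.500000, running G = 1.500000
t=1: π = [0.1800, 0.2000, 0.2400, 0.1700, 0.2100], E[r] = 1.0400, γ^t·E[r] = 0.832000, running G = 2.332000
t=2: π = [0.1660, 0.2000, 0.2410, 0.1850, 0.2080], E[r] = 1.0770, γ^t·E[r] = 0.689280, running G = 3.021280
t=3: π = [0.1657, 0.2000, 0.2426, 0.1849, 0.2068], E[r] = 1.0739, γ^t·E[r] = 0.549837, running G = 3.571117
t=4: π = [0.1656, 0.2000, 0.2428, 0.1849, 0.2067], E[r] = 1.0738, γ^t·E[r] = 0.439816, running G = 4.010933
t=5: π = [0.1656, 0.2000, 0.2428, 0.1849, 0.2067], E[r] = 1.0737, γ^t·E[r] = 0.351843, running G = 4.362776
t=6: π = [0.1656, 0.2000, 0.2428, 0.1849, 0.2067], E[r] = 1.0737, γ^t·E[r] = 0.281474, running G = 4.644250
t=7: π = [0.1656, 0.2000, 0.2428, 0.1849, 0.2067], E[r] = 1.0737, γ^t·E[r] = 0.225179, running G = 4.869430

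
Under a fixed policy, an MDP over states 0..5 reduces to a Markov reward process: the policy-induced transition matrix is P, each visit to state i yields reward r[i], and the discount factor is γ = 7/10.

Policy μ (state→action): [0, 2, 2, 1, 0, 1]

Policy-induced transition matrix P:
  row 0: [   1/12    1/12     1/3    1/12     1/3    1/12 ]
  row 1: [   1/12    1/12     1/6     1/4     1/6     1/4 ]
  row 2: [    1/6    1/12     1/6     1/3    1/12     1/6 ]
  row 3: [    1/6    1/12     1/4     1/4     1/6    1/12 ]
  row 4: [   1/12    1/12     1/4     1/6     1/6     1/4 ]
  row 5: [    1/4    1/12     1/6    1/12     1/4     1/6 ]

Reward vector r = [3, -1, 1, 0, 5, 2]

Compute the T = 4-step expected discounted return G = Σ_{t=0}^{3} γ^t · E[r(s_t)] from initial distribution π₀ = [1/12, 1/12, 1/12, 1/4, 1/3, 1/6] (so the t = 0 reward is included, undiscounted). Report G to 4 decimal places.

G = 5.0661

t=0: π = [0.0833, 0.0833, 0.0833, 0.2500, 0.3333, 0.1667], E[r] = 2.2500, γ^t·E[r] = 2.250000, running G = 2.250000
t=1: π = [0.1389, 0.0833, 0.2292, 0.1875, 0.1875, 0.1736], E[r] = 1.8472, γ^t·E[r] = 1.293056, running G = 3.543056
t=2: π = [0.1470, 0.0833, 0.2211, 0.2014, 0.1852, 0.1620], E[r] = 1.8287, γ^t·E[r] = 0.896065, running G = 4.439120
t=3: π = [0.1455, 0.0833, 0.2234, 0.2015, 0.1862, 0.1600], E[r] = 1.8279, γ^t·E[r] = 0.626981, running G = 5.066101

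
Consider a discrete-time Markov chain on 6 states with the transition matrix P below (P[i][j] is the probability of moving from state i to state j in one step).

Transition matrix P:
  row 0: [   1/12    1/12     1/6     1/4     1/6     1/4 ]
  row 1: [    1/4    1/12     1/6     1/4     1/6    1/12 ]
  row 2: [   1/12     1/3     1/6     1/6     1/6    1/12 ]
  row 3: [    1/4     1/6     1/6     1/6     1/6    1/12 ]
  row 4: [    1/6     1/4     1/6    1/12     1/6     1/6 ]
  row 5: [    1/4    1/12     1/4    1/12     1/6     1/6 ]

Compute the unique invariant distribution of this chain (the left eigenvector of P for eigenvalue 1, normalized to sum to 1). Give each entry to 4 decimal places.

π = [0.1769, 0.1698, 0.1782, 0.1702, 0.1667, 0.1382]

Balance equations π_j = Σ_i π_i·P[i][j]:
  π_0 = 1/12·π_0 + 1/4·π_1 + 1/12·π_2 + 1/4·π_3 + 1/6·π_4 + 1/4·π_5
  π_1 = 1/12·π_0 + 1/12·π_1 + 1/3·π_2 + 1/6·π_3 + 1/4·π_4 + 1/12·π_5
  π_2 = 1/6·π_0 + 1/6·π_1 + 1/6·π_2 + 1/6·π_3 + 1/6·π_4 + 1/4·π_5
  π_3 = 1/4·π_0 + 1/4·π_1 + 1/6·π_2 + 1/6·π_3 + 1/12·π_4 + 1/12·π_5
  π_4 = 1/6·π_0 + 1/6·π_1 + 1/6·π_2 + 1/6·π_3 + 1/6·π_4 + 1/6·π_5
  normalize: π_0 + π_1 + π_2 + π_3 + π_4 + π_5 = 1
Solving the linear system gives exactly π = [983/5556, 4089/24076, 165/926, 6145/36114, 1/6, 64/463].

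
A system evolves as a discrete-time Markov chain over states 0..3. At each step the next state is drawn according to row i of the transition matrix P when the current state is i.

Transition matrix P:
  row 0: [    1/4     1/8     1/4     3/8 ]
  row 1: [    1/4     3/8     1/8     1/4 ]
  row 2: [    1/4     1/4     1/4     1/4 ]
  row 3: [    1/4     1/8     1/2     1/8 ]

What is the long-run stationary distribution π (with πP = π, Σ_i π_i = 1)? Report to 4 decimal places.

Balance equations π_j = Σ_i π_i·P[i][j]:
  π_0 = 1/4·π_0 + 1/4·π_1 + 1/4·π_2 + 1/4·π_3
  π_1 = 1/8·π_0 + 3/8·π_1 + 1/4·π_2 + 1/8·π_3
  π_2 = 1/4·π_0 + 1/8·π_1 + 1/4·π_2 + 1/2·π_3
  normalize: π_0 + π_1 + π_2 + π_3 = 1
Solving the linear system gives exactly π = [1/4, 3/14, 2/7, 1/4].

π = [0.2500, 0.2143, 0.2857, 0.2500]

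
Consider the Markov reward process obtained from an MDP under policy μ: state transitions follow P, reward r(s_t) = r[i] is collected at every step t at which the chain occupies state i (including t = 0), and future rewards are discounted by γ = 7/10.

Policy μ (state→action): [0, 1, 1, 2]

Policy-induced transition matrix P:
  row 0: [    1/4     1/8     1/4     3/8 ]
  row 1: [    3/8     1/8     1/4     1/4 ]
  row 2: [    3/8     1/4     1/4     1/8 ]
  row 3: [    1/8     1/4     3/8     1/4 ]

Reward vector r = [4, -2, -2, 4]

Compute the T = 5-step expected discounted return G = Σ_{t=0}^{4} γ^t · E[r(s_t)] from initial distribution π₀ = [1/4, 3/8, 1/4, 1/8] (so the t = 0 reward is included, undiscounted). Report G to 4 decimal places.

t=0: π = [0.2500, 0.3750, 0.2500, 0.1250], E[r] = 0.2500, γ^t·E[r] = 0.250000, running G = 0.250000
t=1: π = [0.3125, 0.1719, 0.2656, 0.2500], E[r] = 1.3750, γ^t·E[r] = 0.962500, running G = 1.212500
t=2: π = [0.2734, 0.1895, 0.2813, 0.2559], E[r] = 1.1758, γ^t·E[r] = 0.576133, running G = 1.788633
t=3: π = [0.2769, 0.1921, 0.2820, 0.2490], E[r] = 1.1553, γ^t·E[r] = 0.396259, running G = 2.184892
t=4: π = [0.2781, 0.1914, 0.2811, 0.2494], E[r] = 1.1650, γ^t·E[r] = 0.279711, running G = 2.464603

G = 2.4646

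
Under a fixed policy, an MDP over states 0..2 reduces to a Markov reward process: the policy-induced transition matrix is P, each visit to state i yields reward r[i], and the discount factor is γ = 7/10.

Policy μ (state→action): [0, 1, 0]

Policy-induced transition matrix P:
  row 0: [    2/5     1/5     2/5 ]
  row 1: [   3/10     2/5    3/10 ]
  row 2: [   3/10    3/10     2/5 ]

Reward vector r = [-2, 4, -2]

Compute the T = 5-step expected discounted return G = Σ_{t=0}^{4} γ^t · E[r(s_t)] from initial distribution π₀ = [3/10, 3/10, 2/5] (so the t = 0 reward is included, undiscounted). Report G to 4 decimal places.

t=0: π = [0.3000, 0.3000, 0.4000], E[r] = -0.2000, γ^t·E[r] = -0.200000, running G = -0.200000
t=1: π = [0.3300, 0.3000, 0.3700], E[r] = -0.2000, γ^t·E[r] = -0.140000, running G = -0.340000
t=2: π = [0.3330, 0.2970, 0.3700], E[r] = -0.2180, γ^t·E[r] = -0.106820, running G = -0.446820
t=3: π = [0.3333, 0.2964, 0.3703], E[r] = -0.2216, γ^t·E[r] = -0.076009, running G = -0.522829
t=4: π = [0.3333, 0.2963, 0.3704], E[r] = -0.2221, γ^t·E[r] = -0.053336, running G = -0.576165

G = -0.5762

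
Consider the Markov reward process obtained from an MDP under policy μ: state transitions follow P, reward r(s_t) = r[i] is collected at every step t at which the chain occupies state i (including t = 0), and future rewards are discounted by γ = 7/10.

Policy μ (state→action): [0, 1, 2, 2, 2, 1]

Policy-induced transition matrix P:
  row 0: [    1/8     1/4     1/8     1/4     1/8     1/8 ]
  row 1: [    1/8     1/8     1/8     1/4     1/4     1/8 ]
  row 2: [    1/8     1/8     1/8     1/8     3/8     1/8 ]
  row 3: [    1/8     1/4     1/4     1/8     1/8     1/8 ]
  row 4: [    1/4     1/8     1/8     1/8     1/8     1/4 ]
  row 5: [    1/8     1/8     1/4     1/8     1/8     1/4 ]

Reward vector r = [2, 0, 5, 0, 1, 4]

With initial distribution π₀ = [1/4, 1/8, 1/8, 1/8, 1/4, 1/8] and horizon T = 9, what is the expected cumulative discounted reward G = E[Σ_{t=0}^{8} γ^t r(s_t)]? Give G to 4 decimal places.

G = 6.2305

t=0: π = [0.2500, 0.1250, 0.1250, 0.1250, 0.2500, 0.1250], E[r] = 1.8750, γ^t·E[r] = 1.875000, running G = 1.875000
t=1: π = [0.1563, 0.1719, 0.1563, 0.1719, 0.1719, 0.1719], E[r] = 1.9531, γ^t·E[r] = 1.367188, running G = 3.242188
t=2: π = [0.1465, 0.1660, 0.1680, 0.1660, 0.1855, 0.1680], E[r] = 1.9902, γ^t·E[r] = 0.975215, running G = 4.217402
t=3: π = [0.1482, 0.1641, 0.1667, 0.1641, 0.1877, 0.1692], E[r] = 1.9946, γ^t·E[r] = 0.684158, running G = 4.901560
t=4: π = [0.1485, 0.1640, 0.1667, 0.1640, 0.1872, 0.1696], E[r] = 1.9959, γ^t·E[r] = 0.479211, running G = 5.380771
t=5: π = [0.1484, 0.1641, 0.1667, 0.1641, 0.1872, 0.1696], E[r] = 1.9959, γ^t·E[r] = 0.335451, running G = 5.716222
t=6: π = [0.1484, 0.1641, 0.1667, 0.1641, 0.1872, 0.1696], E[r] = 1.9959, γ^t·E[r] = 0.234816, running G = 5.951038
t=7: π = [0.1484, 0.1641, 0.1667, 0.1641, 0.1872, 0.1696], E[r] = 1.9959, γ^t·E[r] = 0.164371, running G = 6.115409
t=8: π = [0.1484, 0.1641, 0.1667, 0.1641, 0.1872, 0.1696], E[r] = 1.9959, γ^t·E[r] = 0.115060, running G = 6.230469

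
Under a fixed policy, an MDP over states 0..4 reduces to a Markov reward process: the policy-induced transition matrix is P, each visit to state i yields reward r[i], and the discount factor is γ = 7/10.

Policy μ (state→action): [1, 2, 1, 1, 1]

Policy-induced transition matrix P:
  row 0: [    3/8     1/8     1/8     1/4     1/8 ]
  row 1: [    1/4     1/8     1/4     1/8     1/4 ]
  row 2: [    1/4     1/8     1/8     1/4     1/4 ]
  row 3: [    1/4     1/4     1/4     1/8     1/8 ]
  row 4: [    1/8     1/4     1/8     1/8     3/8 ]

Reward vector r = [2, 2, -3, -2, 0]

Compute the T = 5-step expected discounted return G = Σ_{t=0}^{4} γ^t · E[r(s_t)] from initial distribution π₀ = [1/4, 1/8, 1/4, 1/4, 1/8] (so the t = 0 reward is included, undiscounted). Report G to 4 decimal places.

t=0: π = [0.2500, 0.1250, 0.2500, 0.2500, 0.1250], E[r] = -0.5000, γ^t·E[r] = -0.500000, running G = -0.500000
t=1: π = [0.2656, 0.1719, 0.1719, 0.1875, 0.2031], E[r] = -0.0156, γ^t·E[r] = -0.010938, running G = -0.510938
t=2: π = [0.2578, 0.1738, 0.1699, 0.1797, 0.2188], E[r] = -0.0059, γ^t·E[r] = -0.002871, running G = -0.513809
t=3: π = [0.2549, 0.1748, 0.1692, 0.1785, 0.2227], E[r] = -0.0051, γ^t·E[r] = -0.001759, running G = -0.515567
t=4: π = [0.2540, 0.1751, 0.1692, 0.1780, 0.2237], E[r] = -0.0052, γ^t·E[r] = -0.001238, running G = -0.516805

G = -0.5168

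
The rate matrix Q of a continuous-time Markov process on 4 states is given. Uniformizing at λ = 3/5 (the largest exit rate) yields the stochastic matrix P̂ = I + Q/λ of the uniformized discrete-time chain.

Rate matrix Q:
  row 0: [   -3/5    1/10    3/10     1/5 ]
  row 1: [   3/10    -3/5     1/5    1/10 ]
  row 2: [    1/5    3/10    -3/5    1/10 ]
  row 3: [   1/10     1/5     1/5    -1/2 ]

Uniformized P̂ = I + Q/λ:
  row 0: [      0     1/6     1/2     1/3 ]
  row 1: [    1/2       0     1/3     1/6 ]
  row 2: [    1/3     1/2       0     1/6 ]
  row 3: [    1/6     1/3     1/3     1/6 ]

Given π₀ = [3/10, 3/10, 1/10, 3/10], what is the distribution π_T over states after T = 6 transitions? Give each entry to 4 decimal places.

t=0: π = [0.3000, 0.3000, 0.1000, 0.3000]
t=1: π = [0.2333, 0.2000, 0.3500, 0.2167]
t=2: π = [0.2528, 0.2861, 0.2556, 0.2056]
t=3: π = [0.2625, 0.2384, 0.2903, 0.2088]
t=4: π = [0.2508, 0.2585, 0.2803, 0.2104]
t=5: π = [0.2578, 0.2521, 0.2817, 0.2085]
t=6: π = [0.2547, 0.2533, 0.2824, 0.2096]

π = [0.2547, 0.2533, 0.2824, 0.2096]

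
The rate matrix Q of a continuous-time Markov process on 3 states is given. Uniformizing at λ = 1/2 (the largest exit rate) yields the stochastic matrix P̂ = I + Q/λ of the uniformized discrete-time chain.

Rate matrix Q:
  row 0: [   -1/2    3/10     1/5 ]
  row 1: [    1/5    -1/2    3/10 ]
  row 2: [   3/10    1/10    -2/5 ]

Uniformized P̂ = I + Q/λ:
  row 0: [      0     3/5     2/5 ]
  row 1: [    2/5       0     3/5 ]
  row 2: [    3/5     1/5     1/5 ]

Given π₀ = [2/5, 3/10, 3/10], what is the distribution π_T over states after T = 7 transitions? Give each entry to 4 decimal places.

t=0: π = [0.4000, 0.3000, 0.3000]
t=1: π = [0.3000, 0.3000, 0.4000]
t=2: π = [0.3600, 0.2600, 0.3800]
t=3: π = [0.3320, 0.2920, 0.3760]
t=4: π = [0.3424, 0.2744, 0.3832]
t=5: π = [0.3397, 0.2821, 0.3782]
t=6: π = [0.3398, 0.2795, 0.3808]
t=7: π = [0.3402, 0.2800, 0.3797]

π = [0.3402, 0.2800, 0.3797]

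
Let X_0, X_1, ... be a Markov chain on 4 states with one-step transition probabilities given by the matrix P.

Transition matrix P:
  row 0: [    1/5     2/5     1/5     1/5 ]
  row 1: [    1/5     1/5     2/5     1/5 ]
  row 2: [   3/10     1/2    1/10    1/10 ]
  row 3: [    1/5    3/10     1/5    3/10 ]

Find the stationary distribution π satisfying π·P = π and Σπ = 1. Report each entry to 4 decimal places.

π = [0.2243, 0.3373, 0.2432, 0.1952]

Balance equations π_j = Σ_i π_i·P[i][j]:
  π_0 = 1/5·π_0 + 1/5·π_1 + 3/10·π_2 + 1/5·π_3
  π_1 = 2/5·π_0 + 1/5·π_1 + 1/2·π_2 + 3/10·π_3
  π_2 = 1/5·π_0 + 2/5·π_1 + 1/10·π_2 + 1/5·π_3
  normalize: π_0 + π_1 + π_2 + π_3 = 1
Solving the linear system gives exactly π = [131/584, 197/584, 71/292, 57/292].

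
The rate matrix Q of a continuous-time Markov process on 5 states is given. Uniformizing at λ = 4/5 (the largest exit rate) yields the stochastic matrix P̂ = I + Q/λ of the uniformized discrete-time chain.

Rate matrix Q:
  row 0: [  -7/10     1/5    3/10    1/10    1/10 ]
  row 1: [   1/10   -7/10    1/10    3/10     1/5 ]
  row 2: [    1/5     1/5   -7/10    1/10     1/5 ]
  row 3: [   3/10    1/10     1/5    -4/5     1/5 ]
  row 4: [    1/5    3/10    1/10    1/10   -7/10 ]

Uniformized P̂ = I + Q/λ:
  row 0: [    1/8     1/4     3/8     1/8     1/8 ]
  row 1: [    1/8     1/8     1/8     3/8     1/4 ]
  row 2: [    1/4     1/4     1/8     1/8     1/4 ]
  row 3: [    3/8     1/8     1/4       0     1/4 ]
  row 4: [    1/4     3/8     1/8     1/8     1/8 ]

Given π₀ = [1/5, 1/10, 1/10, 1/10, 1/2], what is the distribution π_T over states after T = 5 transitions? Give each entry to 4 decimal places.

t=0: π = [0.2000, 0.1000, 0.1000, 0.1000, 0.5000]
t=1: π = [0.2250, 0.2875, 0.1875, 0.1375, 0.1625]
t=2: π = [0.2031, 0.2172, 0.1984, 0.1797, 0.2016]
t=3: π = [0.2199, 0.2256, 0.1982, 0.1568, 0.1994]
t=4: π = [0.2139, 0.2271, 0.1996, 0.1618, 0.1976]
t=5: π = [0.2151, 0.2261, 0.1987, 0.1616, 0.1986]

π = [0.2151, 0.2261, 0.1987, 0.1616, 0.1986]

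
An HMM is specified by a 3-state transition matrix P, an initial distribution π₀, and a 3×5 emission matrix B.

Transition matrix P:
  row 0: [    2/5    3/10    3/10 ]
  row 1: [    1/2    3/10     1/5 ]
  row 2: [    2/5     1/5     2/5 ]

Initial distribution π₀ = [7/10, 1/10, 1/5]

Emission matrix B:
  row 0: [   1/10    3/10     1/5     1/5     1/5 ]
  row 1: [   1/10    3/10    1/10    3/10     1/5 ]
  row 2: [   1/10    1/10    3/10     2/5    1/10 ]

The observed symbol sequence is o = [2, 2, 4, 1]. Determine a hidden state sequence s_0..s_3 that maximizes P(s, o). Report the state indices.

t=0: δ = [1.400e-01, 1.000e-02, 6.000e-02]  (obs o_0=2)
t=1: δ = [1.120e-02, 4.200e-03, 1.260e-02]  ψ = [0, 0, 0]  (obs o_1=2)
t=2: δ = [1.008e-03, 6.720e-04, 5.040e-04]  ψ = [2, 0, 2]  (obs o_2=4)
t=3: δ = [1.210e-04, 9.072e-05, 3.024e-05]  ψ = [0, 0, 0]  (obs o_3=1)
backtrack: best end state = 0; path = [0, 2, 0, 0]

path = [0, 2, 0, 0]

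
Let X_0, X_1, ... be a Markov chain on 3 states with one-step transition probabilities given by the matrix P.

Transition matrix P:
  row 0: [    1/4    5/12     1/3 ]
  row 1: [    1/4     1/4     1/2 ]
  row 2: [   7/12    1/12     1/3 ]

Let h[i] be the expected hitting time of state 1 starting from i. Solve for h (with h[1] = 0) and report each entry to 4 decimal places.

h = [3.2727, 0.0000, 4.3636]

First-step conditioning: h[1] = 0; for i ≠ 1, h[i] = 1 + Σ_k P[i][k]·h[k].
  h[0] = 1 + 1/4·h[0] + 1/3·h[2]
  h[2] = 1 + 7/12·h[0] + 1/3·h[2]
Solving the 2×2 linear system over states ≠ 1 gives exactly h = [36/11, 0, 48/11] (h[1] = 0 is the target).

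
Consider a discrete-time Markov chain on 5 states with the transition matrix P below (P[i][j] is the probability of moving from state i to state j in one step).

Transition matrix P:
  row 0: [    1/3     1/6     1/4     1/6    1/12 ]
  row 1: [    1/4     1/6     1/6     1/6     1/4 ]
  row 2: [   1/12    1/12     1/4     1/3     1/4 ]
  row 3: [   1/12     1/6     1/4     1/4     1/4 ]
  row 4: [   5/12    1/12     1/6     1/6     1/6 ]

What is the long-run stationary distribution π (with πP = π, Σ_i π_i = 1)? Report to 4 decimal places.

π = [0.2274, 0.1318, 0.2227, 0.2223, 0.1958]

Balance equations π_j = Σ_i π_i·P[i][j]:
  π_0 = 1/3·π_0 + 1/4·π_1 + 1/12·π_2 + 1/12·π_3 + 5/12·π_4
  π_1 = 1/6·π_0 + 1/6·π_1 + 1/12·π_2 + 1/6·π_3 + 1/12·π_4
  π_2 = 1/4·π_0 + 1/6·π_1 + 1/4·π_2 + 1/4·π_3 + 1/6·π_4
  π_3 = 1/6·π_0 + 1/6·π_1 + 1/3·π_2 + 1/4·π_3 + 1/6·π_4
  normalize: π_0 + π_1 + π_2 + π_3 + π_4 = 1
Solving the linear system gives exactly π = [4055/17831, 2350/17831, 361/1621, 3964/17831, 3491/17831].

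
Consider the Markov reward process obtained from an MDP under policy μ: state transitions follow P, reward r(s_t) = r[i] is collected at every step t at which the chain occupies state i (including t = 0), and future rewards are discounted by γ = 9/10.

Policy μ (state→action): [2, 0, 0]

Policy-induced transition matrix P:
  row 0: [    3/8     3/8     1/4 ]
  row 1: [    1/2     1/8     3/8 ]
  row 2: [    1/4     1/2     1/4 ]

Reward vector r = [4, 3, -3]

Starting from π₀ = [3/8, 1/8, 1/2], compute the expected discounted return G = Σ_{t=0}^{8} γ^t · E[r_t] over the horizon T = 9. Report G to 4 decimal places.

G = 8.8072

t=0: π = [0.3750, 0.1250, 0.5000], E[r] = 0.3750, γ^t·E[r] = 0.375000, running G = 0.375000
t=1: π = [0.3281, 0.4063, 0.2656], E[r] = 1.7344, γ^t·E[r] = 1.560938, running G = 1.935938
t=2: π = [0.3926, 0.3066, 0.3008], E[r] = 1.5879, γ^t·E[r] = 1.286191, running G = 3.222129
t=3: π = [0.3757, 0.3359, 0.2883], E[r] = 1.6458, γ^t·E[r] = 1.199753, running G = 4.421882
t=4: π = [0.3810, 0.3271, 0.2920], E[r] = 1.6290, γ^t·E[r] = 1.068785, running G = 5.490668
t=5: π = [0.3794, 0.3297, 0.2909], E[r] = 1.6341, γ^t·E[r] = 0.964914, running G = 6.455582
t=6: π = [0.3799, 0.3289, 0.2912], E[r] = 1.6326, γ^t·E[r] = 0.867607, running G = 7.323189
t=7: π = [0.3797, 0.3292, 0.2911], E[r] = 1.6330, γ^t·E[r] = 0.781068, running G = 8.104256
t=8: π = [0.3798, 0.3291, 0.2911], E[r] = 1.6329, γ^t·E[r] = 0.702901, running G = 8.807157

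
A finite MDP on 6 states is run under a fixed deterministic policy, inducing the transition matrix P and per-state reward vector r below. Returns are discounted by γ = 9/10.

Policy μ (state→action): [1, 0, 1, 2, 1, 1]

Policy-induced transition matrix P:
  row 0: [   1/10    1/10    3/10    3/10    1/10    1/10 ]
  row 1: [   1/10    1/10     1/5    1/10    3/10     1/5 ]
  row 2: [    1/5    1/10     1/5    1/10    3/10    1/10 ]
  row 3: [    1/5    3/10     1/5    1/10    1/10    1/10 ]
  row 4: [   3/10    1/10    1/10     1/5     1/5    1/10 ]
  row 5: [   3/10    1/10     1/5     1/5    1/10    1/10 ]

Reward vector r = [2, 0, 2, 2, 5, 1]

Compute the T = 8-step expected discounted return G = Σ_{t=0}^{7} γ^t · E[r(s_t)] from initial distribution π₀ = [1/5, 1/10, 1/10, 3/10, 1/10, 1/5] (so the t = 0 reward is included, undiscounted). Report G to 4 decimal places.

G = 11.9841

t=0: π = [0.2000, 0.1000, 0.1000, 0.3000, 0.1000, 0.2000], E[r] = 1.9000, γ^t·E[r] = 1.900000, running G = 1.900000
t=1: π = [0.2000, 0.1600, 0.2100, 0.1700, 0.1500, 0.1100], E[r] = 2.0200, γ^t·E[r] = 1.818000, running G = 3.718000
t=2: π = [0.1900, 0.1340, 0.2050, 0.1660, 0.1890, 0.1160], E[r] = 2.1830, γ^t·E[r] = 1.768230, running G = 5.486230
t=3: π = [0.1981, 0.1332, 0.2001, 0.1685, 0.1867, 0.1134], E[r] = 2.1803, γ^t·E[r] = 1.589439, running G = 7.075669
t=4: π = [0.1969, 0.1337, 0.2011, 0.1696, 0.1853, 0.1133], E[r] = 2.1753, γ^t·E[r] = 1.427195, running G = 8.502863
t=5: π = [0.1968, 0.1339, 0.2012, 0.1692, 0.1855, 0.1134], E[r] = 2.1753, γ^t·E[r] = 1.284482, running G = 9.787345
t=6: π = [0.1968, 0.1338, 0.2011, 0.1692, 0.1856, 0.1134], E[r] = 2.1756, γ^t·E[r] = 1.156208, running G = 10.943553
t=7: π = [0.1968, 0.1338, 0.2011, 0.1693, 0.1856, 0.1134], E[r] = 2.1756, γ^t·E[r] = 1.040570, running G = 11.984123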